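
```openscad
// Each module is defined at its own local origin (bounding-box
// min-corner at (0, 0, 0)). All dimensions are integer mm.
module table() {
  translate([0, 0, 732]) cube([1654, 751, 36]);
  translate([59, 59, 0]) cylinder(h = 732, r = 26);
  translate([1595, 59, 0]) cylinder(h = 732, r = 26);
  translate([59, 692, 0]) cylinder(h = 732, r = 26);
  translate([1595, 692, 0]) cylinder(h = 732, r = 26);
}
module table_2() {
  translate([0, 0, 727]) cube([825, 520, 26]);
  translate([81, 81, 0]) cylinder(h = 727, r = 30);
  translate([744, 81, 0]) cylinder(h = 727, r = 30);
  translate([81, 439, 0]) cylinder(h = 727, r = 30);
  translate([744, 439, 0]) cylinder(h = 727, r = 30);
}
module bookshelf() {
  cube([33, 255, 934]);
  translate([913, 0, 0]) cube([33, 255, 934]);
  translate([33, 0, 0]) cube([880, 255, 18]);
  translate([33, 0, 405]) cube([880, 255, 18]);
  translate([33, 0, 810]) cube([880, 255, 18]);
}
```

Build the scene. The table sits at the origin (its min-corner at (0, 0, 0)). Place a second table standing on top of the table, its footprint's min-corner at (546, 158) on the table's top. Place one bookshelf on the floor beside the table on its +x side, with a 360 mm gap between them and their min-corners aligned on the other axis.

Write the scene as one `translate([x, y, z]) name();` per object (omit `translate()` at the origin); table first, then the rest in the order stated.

table();
translate([546, 158, 768]) table_2();
translate([2014, 0, 0]) bookshelf();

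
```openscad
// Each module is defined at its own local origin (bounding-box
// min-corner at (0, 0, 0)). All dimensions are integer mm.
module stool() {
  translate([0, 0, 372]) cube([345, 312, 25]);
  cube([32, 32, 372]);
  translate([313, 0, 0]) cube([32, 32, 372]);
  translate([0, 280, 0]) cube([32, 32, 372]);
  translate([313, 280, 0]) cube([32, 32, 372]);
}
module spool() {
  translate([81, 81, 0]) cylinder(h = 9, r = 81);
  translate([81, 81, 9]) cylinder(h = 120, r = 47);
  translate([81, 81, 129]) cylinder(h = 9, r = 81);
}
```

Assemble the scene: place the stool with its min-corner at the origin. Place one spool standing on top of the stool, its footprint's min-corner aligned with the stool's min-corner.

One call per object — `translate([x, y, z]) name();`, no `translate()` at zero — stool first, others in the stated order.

stool();
translate([0, 0, 397]) spool();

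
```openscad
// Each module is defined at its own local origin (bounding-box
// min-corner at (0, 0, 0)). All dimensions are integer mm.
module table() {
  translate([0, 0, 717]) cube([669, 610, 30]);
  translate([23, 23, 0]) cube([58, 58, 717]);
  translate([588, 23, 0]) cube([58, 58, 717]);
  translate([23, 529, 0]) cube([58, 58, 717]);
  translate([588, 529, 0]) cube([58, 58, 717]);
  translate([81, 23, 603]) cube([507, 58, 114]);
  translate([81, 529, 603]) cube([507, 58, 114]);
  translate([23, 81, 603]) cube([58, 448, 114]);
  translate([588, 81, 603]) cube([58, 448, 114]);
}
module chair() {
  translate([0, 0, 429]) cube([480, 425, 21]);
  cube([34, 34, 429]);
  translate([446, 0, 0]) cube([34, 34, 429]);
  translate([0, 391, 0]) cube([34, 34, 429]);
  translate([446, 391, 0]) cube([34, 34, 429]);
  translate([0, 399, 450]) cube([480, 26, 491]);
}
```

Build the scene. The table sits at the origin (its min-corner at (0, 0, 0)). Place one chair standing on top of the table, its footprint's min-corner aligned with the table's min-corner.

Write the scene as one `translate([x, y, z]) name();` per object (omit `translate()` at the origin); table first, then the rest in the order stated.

table();
translate([0, 0, 747]) chair();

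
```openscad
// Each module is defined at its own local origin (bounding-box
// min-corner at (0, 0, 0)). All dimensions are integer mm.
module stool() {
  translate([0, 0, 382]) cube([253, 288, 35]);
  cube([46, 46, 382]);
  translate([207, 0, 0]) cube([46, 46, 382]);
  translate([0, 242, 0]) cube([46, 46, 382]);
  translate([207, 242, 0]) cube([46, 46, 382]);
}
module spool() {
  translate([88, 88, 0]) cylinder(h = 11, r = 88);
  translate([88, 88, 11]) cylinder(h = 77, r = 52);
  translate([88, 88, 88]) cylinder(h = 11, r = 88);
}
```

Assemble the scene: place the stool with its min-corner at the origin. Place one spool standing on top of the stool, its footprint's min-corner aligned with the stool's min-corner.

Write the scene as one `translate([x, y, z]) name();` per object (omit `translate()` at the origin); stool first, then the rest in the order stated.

stool();
translate([0, 0, 417]) spool();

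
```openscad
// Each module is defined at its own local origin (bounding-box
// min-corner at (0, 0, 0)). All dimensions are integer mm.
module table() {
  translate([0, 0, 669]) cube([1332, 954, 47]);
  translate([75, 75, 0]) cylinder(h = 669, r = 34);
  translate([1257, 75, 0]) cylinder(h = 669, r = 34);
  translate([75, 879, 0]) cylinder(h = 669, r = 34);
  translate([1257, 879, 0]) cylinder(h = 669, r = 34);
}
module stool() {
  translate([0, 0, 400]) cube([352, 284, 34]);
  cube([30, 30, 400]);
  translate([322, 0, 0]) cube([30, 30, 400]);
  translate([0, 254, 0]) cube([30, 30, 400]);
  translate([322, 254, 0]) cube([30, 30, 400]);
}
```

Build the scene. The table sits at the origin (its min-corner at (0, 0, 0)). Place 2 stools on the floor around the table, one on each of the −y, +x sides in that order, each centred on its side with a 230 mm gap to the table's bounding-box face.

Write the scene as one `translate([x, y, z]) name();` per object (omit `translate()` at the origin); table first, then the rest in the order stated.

table();
translate([490, -514, 0]) stool();
translate([1562, 335, 0]) stool();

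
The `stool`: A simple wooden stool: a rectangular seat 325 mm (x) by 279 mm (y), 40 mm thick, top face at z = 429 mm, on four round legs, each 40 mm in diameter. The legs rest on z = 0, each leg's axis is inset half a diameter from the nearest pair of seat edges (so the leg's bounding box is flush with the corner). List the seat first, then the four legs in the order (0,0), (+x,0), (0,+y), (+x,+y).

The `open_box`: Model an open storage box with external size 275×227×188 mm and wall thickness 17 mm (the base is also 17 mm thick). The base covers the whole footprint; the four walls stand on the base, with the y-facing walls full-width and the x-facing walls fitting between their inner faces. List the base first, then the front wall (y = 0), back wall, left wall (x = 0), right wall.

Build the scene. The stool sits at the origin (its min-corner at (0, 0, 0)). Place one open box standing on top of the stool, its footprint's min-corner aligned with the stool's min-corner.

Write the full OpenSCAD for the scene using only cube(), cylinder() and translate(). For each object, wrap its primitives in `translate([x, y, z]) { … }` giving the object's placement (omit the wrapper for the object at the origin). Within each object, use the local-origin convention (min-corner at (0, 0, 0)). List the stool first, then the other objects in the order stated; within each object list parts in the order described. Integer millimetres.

translate([0, 0, 389]) cube([325, 279, 40]);
translate([20, 20, 0]) cylinder(h = 389, r = 20);
translate([305, 20, 0]) cylinder(h = 389, r = 20);
translate([20, 259, 0]) cylinder(h = 389, r = 20);
translate([305, 259, 0]) cylinder(h = 389, r = 20);
translate([0, 0, 429]) {
  cube([275, 227, 17]);
  translate([0, 0, 17]) cube([275, 17, 171]);
  translate([0, 210, 17]) cube([275, 17, 171]);
  translate([0, 17, 17]) cube([17, 193, 171]);
  translate([258, 17, 17]) cube([17, 193, 171]);
}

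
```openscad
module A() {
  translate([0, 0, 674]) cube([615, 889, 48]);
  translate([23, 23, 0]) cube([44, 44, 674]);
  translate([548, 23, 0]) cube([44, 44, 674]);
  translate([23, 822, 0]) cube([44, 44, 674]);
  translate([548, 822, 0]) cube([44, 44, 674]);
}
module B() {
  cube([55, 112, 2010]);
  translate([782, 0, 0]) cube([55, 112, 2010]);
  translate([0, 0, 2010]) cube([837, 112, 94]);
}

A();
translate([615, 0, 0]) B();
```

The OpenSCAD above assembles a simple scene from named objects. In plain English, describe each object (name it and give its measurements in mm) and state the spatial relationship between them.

A is a table with a 615×889 mm rectangular top, 48 mm thick, top surface at z = 722 mm, supported by four 44×44 mm square legs, each inset 23 mm from the nearest pair of top edges, running from the floor.

B is a rectangular door frame: two vertical jambs of 55×112 mm section, 2010 mm tall, with a clear opening 727 mm wide between their inner faces. A header 94 mm tall and 112 mm deep lies on top of the jambs and spans the full outside width.

The door frame is against the table's +x side, with their −y faces flush.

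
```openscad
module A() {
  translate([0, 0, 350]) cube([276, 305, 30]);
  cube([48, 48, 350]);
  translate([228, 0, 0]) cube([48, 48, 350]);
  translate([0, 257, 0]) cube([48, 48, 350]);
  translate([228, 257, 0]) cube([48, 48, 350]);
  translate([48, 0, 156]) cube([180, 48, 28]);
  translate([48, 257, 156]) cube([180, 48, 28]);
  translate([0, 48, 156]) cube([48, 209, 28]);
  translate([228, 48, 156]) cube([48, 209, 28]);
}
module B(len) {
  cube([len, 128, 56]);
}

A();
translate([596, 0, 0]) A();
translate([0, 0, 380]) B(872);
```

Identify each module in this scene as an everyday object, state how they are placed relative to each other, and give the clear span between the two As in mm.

Second stool starts at x = 596; first ends at x = 276; clear span = 596 − 276 = 320 mm.

A is a stool. B is a beam. A beam spans the tops of two stools. The clear span between the two stools is 320 mm.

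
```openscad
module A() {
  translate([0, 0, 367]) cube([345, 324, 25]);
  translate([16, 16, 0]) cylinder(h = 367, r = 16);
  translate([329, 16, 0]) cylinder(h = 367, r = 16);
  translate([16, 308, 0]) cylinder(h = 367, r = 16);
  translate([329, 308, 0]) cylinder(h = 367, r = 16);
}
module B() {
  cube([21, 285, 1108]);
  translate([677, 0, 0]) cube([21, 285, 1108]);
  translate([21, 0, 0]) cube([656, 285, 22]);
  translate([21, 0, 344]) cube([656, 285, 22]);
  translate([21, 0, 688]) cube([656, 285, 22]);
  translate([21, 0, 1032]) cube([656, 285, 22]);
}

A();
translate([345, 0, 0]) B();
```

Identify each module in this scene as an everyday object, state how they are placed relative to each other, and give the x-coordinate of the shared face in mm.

A is a stool. B is a bookshelf. The bookshelf is against the stool's +x side, with their −y faces flush. The x-coordinate of the shared face is 345 mm.

The stool's +x face and the bookshelf's −x face are both at x = 345 mm.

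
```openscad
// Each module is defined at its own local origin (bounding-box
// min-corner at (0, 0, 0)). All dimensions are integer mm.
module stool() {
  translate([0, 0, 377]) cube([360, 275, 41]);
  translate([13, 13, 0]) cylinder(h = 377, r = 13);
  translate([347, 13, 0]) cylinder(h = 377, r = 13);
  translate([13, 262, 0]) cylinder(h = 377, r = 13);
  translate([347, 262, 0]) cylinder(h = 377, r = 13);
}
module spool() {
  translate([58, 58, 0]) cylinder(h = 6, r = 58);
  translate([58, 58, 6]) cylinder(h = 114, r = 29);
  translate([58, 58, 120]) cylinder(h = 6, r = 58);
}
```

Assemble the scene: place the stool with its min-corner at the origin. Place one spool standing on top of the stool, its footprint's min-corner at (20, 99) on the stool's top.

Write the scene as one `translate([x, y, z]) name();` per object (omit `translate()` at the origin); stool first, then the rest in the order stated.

stool();
translate([20, 99, 418]) spool();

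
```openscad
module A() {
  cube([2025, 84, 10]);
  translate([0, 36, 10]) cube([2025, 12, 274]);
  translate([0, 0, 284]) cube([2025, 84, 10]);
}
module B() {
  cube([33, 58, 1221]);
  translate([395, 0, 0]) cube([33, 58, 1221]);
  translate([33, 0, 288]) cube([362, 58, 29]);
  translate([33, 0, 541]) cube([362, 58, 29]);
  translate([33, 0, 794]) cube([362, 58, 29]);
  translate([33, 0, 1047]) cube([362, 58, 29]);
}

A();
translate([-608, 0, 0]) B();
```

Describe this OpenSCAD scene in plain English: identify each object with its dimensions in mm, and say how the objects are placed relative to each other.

A is an I-beam lying along x, 2025 mm long. Overall section height 294 mm. Two flanges 84 mm wide (y) and 10 mm thick, one on the floor and one at the top; a web 12 mm thick runs between them, centred on the flange width.

B is a wooden ladder with two side rails of 33×58 mm section and 1221 mm height, set 428 mm apart overall. Between them run 4 rectangular rungs (58 mm deep, 29 mm thick), front faces flush with the rails' −y face. The bottom of the first rung is 288 mm above the floor and each subsequent rung is 253 mm higher than the one below.

The ladder is on the floor beside the I-beam on its −x side.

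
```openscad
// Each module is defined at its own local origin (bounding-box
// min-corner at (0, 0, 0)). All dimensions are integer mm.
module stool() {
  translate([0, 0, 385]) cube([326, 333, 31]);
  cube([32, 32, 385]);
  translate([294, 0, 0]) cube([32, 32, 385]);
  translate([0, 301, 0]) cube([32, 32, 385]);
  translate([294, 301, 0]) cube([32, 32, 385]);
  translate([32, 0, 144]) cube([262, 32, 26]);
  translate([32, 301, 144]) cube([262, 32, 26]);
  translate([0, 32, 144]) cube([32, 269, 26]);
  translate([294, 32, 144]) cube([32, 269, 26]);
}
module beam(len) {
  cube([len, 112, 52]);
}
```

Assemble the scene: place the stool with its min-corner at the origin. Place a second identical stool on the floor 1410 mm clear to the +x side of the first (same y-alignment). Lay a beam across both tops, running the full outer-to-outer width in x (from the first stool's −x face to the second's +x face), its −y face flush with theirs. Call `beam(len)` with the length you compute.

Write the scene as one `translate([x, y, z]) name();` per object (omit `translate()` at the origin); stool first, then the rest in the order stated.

stool();
translate([1736, 0, 0]) stool();
translate([0, 0, 416]) beam(2062);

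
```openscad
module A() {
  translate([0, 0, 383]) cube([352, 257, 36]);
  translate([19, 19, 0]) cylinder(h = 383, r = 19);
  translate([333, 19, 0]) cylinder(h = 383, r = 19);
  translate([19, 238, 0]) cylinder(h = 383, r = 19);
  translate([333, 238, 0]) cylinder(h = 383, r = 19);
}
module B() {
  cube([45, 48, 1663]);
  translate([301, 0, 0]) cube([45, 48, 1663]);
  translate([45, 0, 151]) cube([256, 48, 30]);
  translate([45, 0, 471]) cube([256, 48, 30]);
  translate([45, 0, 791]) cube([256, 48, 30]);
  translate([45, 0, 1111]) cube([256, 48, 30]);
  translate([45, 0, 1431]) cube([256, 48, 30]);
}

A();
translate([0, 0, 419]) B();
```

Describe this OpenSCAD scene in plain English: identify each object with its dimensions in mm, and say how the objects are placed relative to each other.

A is a four-legged stool. The seat is 352×257 mm, 36 mm thick, top at z = 419 mm. It stands on four round legs, each 38 mm in diameter, from z = 0 to the seat underside, each leg's axis is inset half a diameter from the nearest pair of seat edges (so the leg's bounding box is flush with the corner).

B is a straight ladder. Two 45×48 mm vertical rails, 1663 mm tall, stand 346 mm apart (outside-to-outside) with their front faces coplanar on the −y side. 5 rungs, each 48 mm deep and 30 mm tall, span between the inner faces of the rails, front faces flush with the rails. The lowest rung's underside is at z = 151 mm and rungs are spaced 320 mm apart (underside to underside).

The ladder is on top of the stool.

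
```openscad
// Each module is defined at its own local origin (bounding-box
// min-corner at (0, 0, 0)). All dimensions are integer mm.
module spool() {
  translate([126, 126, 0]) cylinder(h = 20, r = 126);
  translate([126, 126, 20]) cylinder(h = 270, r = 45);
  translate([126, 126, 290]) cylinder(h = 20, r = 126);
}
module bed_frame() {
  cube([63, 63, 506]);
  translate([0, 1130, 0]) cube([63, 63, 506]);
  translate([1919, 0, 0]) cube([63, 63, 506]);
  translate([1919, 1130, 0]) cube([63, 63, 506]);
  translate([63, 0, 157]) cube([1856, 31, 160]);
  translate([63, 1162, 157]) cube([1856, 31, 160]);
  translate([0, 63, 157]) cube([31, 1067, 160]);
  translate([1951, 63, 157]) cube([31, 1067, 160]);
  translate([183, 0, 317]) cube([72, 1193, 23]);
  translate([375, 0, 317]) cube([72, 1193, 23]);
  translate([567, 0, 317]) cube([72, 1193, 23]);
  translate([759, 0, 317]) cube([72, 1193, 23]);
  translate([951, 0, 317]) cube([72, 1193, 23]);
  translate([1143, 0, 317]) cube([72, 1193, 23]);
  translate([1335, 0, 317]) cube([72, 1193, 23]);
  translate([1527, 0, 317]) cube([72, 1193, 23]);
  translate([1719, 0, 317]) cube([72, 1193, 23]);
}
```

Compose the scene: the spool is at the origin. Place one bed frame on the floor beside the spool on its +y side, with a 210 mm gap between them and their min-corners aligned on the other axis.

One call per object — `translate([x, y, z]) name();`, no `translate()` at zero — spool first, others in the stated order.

spool();
translate([0, 462, 0]) bed_frame();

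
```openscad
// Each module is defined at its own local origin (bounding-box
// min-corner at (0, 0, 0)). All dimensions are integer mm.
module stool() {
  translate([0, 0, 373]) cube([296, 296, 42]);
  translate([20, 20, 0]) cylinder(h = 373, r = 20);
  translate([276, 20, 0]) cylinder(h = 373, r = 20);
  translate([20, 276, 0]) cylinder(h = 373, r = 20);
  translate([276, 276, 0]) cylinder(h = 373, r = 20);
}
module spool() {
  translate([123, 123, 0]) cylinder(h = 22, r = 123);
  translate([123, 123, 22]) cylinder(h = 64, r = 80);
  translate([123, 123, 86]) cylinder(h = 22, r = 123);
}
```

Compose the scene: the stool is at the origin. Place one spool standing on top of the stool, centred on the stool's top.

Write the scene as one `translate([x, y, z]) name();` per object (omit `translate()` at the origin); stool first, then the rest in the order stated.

stool();
translate([25, 25, 415]) spool();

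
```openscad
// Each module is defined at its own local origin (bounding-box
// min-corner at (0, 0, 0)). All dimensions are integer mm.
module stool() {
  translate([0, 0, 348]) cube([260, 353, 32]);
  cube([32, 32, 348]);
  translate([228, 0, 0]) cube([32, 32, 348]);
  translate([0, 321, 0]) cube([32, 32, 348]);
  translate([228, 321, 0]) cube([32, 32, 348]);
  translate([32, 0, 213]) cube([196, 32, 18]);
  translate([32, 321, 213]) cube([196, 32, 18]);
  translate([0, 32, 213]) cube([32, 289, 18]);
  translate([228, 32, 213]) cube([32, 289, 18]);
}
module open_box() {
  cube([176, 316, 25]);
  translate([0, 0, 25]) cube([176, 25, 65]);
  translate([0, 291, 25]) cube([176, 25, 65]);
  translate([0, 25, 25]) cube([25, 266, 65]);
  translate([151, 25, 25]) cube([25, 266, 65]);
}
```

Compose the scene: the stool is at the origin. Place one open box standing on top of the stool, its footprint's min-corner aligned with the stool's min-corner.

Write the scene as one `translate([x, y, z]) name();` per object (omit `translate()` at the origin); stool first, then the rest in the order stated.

stool();
translate([0, 0, 380]) open_box();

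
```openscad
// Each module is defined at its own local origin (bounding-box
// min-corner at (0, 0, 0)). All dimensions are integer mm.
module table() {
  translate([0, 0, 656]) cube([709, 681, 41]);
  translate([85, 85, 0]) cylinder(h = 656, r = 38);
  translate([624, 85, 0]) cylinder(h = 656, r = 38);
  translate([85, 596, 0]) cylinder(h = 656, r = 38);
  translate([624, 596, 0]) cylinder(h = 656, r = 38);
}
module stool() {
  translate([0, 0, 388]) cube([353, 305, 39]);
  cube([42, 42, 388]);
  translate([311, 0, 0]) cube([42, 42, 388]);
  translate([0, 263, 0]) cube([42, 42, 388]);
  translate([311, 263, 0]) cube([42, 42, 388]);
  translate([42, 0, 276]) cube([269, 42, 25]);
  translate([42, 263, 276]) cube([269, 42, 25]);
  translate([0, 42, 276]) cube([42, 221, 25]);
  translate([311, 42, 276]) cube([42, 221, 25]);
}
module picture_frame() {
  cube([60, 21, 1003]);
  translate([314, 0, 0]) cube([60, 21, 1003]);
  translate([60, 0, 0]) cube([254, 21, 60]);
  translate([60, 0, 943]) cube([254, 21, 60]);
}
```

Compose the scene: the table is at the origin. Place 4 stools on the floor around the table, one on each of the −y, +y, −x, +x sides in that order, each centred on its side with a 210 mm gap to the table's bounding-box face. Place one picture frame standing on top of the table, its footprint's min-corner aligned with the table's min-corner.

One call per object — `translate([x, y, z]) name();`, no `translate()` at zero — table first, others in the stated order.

table();
translate([178, -515, 0]) stool();
translate([178, 891, 0]) stool();
translate([-563, 188, 0]) stool();
translate([919, 188, 0]) stool();
translate([0, 0, 697]) picture_frame();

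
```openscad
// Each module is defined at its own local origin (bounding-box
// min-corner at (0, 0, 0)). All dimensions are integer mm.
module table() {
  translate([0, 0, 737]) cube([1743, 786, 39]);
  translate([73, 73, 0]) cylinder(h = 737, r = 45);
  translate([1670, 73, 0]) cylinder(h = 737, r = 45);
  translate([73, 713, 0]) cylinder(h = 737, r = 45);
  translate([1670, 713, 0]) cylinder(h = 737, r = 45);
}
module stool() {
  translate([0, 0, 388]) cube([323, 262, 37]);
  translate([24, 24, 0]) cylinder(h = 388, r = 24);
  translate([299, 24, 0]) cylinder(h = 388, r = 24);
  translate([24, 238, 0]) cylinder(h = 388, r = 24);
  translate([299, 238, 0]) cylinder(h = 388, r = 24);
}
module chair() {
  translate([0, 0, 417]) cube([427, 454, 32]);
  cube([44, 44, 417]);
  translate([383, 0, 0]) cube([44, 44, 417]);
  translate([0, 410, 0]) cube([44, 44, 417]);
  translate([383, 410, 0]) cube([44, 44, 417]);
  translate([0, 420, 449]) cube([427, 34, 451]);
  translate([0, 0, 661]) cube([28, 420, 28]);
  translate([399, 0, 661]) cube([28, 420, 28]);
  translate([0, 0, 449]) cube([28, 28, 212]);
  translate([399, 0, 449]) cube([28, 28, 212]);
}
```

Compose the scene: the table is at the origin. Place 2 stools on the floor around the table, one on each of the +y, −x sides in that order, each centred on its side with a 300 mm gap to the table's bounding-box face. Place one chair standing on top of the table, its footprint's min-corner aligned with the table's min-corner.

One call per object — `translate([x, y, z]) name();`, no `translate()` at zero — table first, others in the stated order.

table();
translate([710, 1086, 0]) stool();
translate([-623, 262, 0]) stool();
translate([0, 0, 776]) chair();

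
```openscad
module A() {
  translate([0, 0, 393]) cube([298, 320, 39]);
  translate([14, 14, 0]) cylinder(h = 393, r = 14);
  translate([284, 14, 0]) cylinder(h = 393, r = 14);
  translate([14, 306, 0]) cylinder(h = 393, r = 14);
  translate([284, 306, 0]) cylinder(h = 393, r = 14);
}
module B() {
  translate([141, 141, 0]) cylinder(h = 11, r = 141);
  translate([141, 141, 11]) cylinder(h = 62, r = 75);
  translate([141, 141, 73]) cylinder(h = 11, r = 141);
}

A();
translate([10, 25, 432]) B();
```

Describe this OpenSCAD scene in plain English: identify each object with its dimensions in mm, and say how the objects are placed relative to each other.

A is a simple wooden stool: a rectangular seat 298 mm (x) by 320 mm (y), 39 mm thick, top face at z = 432 mm, on four round legs, each 28 mm in diameter. The legs rest on z = 0, each leg's axis is inset half a diameter from the nearest pair of seat edges (so the leg's bounding box is flush with the corner).

B is a spool: two coaxial disc flanges of radius 141 mm and thickness 11 mm, joined by a core cylinder of radius 75 mm and height 62 mm. The lower flange rests on z = 0 and the three cylinders share a vertical axis.

The spool is on top of the stool.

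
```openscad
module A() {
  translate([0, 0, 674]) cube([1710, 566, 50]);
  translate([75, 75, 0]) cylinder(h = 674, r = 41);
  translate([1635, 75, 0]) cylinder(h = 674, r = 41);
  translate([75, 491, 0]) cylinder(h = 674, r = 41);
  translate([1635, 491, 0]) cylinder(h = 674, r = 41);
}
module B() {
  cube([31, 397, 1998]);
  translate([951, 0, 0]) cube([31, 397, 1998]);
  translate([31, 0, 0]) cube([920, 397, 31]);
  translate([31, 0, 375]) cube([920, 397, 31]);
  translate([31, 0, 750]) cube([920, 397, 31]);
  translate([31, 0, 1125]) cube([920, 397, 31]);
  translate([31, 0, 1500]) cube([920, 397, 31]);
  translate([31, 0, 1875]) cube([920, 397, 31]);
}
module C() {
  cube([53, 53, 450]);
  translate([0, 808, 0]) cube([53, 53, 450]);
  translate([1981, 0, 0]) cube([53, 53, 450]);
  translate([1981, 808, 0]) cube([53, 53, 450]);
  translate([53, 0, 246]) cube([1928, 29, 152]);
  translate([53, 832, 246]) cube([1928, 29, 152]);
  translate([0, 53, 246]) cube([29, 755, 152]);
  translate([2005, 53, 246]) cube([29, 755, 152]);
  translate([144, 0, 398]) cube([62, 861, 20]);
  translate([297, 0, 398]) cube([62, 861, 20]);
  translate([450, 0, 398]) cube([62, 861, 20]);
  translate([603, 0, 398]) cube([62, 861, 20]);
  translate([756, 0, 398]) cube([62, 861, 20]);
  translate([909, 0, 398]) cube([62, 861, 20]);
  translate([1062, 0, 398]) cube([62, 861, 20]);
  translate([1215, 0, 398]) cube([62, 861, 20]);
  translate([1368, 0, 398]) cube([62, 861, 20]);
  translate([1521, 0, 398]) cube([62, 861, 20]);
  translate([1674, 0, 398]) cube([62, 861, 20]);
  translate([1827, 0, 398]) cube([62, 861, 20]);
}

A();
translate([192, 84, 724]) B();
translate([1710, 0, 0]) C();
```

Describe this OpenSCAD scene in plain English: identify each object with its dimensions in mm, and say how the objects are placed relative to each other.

A is a table: top 1710 mm (x) × 566 mm (y), 50 mm thick, upper face at z = 724 mm, on four round legs of 82 mm diameter, each leg's bounding box inset 34 mm from the nearest pair of top edges, running from z = 0 to the bottom of the top.

B is an open bookshelf. Two side panels, each 31 mm thick, 397 mm deep and 1998 mm tall, stand 982 mm apart (outside-to-outside). Between them sit 6 shelves, each 31 mm thick and 397 mm deep, spanning the full gap between the sides. The bottom shelf rests on the floor (its underside at z = 0) and the clear gap between one shelf's top and the next shelf's underside is 344 mm.

C is a bed frame 2034 mm long (x) by 861 mm wide (y). Four 53×53 mm corner posts, 450 mm tall, at the corners of the footprint. Four rails of 29 mm thickness and 152 mm height run between adjacent posts with their undersides at z = 246 mm, their outer faces flush with the outside of the frame (the two x-running rails run between the posts' inner faces; the two y-running rails run between the posts' inner faces). 12 slats, each 62 mm wide (x) and 20 mm thick, lie across the top of the two x-running rails, running the full 861 mm width of the frame in y; the slats are evenly spaced along x between the inner faces of the end posts with equal gaps (rounded down to the nearest mm) at the −x end and between each pair — any rounding remainder accumulates at the +x end.

The bookshelf is on top of the table. The bed frame is against the table's +x side, with their −y faces flush.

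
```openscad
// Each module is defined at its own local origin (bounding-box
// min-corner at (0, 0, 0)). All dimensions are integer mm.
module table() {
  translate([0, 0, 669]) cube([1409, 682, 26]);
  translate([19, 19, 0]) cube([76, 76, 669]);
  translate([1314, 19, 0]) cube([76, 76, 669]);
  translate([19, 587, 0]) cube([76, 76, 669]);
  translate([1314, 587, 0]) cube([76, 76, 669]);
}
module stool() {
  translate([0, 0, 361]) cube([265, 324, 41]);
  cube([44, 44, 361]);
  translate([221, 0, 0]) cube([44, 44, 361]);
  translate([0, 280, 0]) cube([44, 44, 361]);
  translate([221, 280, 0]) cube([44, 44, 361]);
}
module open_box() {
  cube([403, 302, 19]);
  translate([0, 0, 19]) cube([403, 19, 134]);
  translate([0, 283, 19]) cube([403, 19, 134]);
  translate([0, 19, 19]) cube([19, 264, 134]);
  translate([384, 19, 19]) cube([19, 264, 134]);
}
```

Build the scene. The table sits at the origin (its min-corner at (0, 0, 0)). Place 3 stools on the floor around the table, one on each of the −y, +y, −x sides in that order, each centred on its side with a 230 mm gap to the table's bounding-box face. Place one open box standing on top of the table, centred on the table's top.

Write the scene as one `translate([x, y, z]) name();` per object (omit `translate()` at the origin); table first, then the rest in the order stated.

table();
translate([572, -554, 0]) stool();
translate([572, 912, 0]) stool();
translate([-495, 179, 0]) stool();
translate([503, 190, 695]) open_box();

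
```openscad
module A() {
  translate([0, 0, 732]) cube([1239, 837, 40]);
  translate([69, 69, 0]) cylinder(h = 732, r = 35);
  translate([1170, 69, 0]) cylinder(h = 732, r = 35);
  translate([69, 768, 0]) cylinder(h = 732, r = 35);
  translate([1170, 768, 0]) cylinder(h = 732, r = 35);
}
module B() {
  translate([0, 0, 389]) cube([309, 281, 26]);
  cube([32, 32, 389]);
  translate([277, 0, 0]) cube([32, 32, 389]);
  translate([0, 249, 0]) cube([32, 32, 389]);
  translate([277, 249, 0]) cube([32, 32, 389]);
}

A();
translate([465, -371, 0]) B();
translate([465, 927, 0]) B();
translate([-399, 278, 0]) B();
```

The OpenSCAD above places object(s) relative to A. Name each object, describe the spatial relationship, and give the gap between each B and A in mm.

A is a table. B is a stool. Three stools sit around the table at the −y, +y, −x sides. The gap between each stool and the table is 90 mm.

Each stool's nearest face is 90 mm from the table's bounding box.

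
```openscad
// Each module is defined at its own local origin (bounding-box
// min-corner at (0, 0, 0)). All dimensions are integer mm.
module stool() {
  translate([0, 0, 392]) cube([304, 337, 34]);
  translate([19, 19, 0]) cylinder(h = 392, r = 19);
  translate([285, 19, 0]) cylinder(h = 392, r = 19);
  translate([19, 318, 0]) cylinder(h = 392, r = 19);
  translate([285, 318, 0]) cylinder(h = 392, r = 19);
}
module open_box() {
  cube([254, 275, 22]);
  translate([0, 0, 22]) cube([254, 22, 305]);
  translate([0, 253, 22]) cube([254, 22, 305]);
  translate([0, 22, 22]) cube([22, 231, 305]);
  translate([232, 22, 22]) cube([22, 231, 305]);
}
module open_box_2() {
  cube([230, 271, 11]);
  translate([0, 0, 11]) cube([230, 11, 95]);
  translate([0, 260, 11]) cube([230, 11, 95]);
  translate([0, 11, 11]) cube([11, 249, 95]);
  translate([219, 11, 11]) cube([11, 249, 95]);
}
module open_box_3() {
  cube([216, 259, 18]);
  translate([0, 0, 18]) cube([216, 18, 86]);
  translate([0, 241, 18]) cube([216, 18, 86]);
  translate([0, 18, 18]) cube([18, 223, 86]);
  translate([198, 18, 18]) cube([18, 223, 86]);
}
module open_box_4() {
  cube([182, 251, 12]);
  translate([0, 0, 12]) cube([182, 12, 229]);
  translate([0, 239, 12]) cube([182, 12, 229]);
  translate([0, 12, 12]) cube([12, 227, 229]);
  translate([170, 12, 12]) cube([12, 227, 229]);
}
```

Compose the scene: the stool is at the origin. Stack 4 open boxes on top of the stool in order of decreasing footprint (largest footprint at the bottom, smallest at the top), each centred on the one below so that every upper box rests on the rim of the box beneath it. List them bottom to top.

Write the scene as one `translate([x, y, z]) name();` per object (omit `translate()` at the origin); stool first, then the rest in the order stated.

stool();
translate([25, 31, 426]) open_box();
translate([37, 33, 753]) open_box_2();
translate([44, 39, 859]) open_box_3();
translate([61, 43, 963]) open_box_4();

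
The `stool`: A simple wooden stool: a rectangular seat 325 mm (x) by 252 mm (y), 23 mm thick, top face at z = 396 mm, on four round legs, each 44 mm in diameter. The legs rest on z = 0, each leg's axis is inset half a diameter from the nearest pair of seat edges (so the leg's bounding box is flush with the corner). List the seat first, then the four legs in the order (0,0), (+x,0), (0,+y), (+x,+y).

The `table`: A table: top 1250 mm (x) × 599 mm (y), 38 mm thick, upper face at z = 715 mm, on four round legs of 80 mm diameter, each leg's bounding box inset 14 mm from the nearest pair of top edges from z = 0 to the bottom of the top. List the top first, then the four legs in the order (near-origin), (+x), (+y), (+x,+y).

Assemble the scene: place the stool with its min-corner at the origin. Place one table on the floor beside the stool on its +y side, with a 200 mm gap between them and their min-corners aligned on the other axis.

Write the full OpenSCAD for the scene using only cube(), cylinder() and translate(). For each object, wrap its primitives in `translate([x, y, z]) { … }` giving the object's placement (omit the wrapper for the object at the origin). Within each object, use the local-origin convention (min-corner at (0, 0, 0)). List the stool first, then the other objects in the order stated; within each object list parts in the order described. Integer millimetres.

translate([0, 0, 373]) cube([325, 252, 23]);
translate([22, 22, 0]) cylinder(h = 373, r = 22);
translate([303, 22, 0]) cylinder(h = 373, r = 22);
translate([22, 230, 0]) cylinder(h = 373, r = 22);
translate([303, 230, 0]) cylinder(h = 373, r = 22);
translate([0, 452, 0]) {
  translate([0, 0, 677]) cube([1250, 599, 38]);
  translate([54, 54, 0]) cylinder(h = 677, r = 40);
  translate([1196, 54, 0]) cylinder(h = 677, r = 40);
  translate([54, 545, 0]) cylinder(h = 677, r = 40);
  translate([1196, 545, 0]) cylinder(h = 677, r = 40);
}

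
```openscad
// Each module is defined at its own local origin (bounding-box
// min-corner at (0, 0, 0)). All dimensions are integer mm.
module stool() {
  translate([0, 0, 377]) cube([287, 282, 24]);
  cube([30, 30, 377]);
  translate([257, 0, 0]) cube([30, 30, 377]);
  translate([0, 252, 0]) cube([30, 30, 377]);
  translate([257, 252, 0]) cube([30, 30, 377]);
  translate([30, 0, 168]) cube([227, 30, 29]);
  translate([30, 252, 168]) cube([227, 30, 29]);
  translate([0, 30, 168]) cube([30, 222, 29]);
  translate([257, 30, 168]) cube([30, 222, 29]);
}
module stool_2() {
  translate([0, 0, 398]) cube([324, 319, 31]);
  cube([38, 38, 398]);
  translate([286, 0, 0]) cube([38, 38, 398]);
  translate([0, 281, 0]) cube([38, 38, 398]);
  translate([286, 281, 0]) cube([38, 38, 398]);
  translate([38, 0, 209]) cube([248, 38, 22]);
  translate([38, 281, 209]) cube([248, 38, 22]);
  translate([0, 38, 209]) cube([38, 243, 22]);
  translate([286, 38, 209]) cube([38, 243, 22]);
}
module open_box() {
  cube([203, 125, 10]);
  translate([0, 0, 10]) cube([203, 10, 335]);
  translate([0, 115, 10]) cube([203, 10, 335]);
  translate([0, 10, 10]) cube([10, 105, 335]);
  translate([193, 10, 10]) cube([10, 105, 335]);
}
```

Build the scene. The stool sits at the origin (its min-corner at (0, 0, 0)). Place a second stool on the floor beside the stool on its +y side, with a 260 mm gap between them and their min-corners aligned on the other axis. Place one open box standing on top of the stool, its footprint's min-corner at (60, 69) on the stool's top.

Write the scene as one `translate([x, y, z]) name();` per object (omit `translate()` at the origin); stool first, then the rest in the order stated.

stool();
translate([0, 542, 0]) stool_2();
translate([60, 69, 401]) open_box();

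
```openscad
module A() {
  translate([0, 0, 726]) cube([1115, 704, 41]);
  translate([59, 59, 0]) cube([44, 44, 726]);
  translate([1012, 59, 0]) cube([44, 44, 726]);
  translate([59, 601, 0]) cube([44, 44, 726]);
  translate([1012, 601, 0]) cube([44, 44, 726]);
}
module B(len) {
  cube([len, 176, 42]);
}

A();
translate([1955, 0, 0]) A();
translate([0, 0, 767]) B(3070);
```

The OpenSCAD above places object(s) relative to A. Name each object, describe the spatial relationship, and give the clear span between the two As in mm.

A is a table. B is a beam. A beam spans the tops of two tables. The clear span between the two tables is 840 mm.

Second table starts at x = 1955; first ends at x = 1115; clear span = 1955 − 1115 = 840 mm.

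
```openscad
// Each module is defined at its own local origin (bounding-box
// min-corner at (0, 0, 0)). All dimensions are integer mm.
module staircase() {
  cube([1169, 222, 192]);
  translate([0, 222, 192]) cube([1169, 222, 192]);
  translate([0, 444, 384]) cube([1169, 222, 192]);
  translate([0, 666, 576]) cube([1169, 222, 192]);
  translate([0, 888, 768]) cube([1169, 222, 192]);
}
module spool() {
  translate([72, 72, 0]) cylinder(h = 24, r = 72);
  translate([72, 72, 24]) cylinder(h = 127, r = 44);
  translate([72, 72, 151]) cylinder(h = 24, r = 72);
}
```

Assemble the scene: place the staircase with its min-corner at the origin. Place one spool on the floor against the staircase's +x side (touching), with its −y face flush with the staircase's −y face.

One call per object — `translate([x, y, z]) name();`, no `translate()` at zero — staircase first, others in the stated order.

staircase();
translate([1169, 0, 0]) spool();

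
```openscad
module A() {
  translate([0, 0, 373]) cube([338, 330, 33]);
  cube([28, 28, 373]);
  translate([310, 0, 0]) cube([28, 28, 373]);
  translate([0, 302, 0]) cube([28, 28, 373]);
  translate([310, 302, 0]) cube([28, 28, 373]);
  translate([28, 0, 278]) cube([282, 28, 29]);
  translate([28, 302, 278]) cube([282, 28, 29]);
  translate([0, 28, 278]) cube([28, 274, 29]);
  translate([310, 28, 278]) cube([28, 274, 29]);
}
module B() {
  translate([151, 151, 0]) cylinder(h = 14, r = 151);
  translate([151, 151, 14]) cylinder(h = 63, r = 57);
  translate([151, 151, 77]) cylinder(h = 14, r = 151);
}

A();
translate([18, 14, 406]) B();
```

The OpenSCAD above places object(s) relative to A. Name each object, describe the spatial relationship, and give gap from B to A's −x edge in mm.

The spool's min-x is at 18; the stool's min-x is 0; gap = 18 mm.

A is a stool. B is a spool. The spool is on top of the stool, centred. The gap from the spool to the stool's −x edge is 18 mm.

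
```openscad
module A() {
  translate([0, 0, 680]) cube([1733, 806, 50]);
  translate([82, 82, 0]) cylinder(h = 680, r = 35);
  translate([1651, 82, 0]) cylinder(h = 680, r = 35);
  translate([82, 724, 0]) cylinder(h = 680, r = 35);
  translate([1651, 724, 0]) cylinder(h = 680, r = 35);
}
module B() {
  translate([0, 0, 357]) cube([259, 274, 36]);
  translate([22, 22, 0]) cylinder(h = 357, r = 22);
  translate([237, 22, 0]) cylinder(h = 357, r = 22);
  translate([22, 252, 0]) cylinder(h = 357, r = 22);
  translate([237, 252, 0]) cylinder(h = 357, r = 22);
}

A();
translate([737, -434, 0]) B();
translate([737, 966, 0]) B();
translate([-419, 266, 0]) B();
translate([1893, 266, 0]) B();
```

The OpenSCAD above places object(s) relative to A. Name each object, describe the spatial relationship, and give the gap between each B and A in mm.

Each stool's nearest face is 160 mm from the table's bounding box.

A is a table. B is a stool. Four stools sit around the table at the −y, +y, −x, +x sides. The gap between each stool and the table is 160 mm.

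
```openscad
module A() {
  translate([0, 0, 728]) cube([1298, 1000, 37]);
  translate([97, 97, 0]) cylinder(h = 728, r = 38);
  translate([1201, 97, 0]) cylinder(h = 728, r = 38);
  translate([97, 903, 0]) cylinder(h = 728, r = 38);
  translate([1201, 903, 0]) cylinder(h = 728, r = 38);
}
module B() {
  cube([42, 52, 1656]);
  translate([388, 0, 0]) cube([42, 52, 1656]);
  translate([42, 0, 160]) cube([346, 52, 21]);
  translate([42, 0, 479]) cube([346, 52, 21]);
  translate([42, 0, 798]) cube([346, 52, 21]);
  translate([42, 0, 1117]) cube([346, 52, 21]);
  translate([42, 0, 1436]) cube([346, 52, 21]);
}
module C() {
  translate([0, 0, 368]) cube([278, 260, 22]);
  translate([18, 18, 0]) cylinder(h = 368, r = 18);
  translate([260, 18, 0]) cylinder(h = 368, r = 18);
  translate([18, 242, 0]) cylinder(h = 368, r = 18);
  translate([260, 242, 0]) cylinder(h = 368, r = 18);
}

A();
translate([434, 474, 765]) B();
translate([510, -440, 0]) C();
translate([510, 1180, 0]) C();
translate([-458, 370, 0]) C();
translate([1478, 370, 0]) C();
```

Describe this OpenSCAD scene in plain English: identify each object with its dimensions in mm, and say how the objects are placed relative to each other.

A is a table with a 1298×1000 mm rectangular top, 37 mm thick, top surface at z = 765 mm, supported by four round legs of 76 mm diameter, each leg's bounding box inset 59 mm from the nearest pair of top edges, running from the floor.

B is a straight ladder. Two 42×52 mm vertical rails, 1656 mm tall, stand 430 mm apart (outside-to-outside) with their front faces coplanar on the −y side. 5 rungs, each 52 mm deep and 21 mm tall, span between the inner faces of the rails, front faces flush with the rails. The lowest rung's underside is at z = 160 mm and rungs are spaced 319 mm apart (underside to underside).

C is a four-legged stool. The seat is 278×260 mm, 22 mm thick, top at z = 390 mm. It stands on four round legs, each 36 mm in diameter, from z = 0 to the seat underside, each leg's axis is inset half a diameter from the nearest pair of seat edges (so the leg's bounding box is flush with the corner).

The ladder is on top of the table, centred. Four stools sit around the table at the −y, +y, −x, +x sides.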